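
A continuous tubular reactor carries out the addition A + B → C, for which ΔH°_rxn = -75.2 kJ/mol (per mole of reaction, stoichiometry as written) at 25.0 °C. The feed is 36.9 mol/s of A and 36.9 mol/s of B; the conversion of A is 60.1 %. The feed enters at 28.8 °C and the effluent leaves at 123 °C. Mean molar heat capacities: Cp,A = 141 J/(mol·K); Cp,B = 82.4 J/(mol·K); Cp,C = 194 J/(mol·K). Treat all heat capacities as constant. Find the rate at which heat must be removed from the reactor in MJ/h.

Extent of reaction ξ = 0.601 × 36.9 = 22.177 mol/s
Reaction term: ξ·ΔH°_rxn = 22.177 × -75.2 = -1667.7 kJ/s
Sensible, feed 28.8→25 °C: -31.325 kJ/s
Outlet flows (mol/s): A 14.723, B 14.723, C 22.177
Sensible, products 25→123 °C: 743.96 kJ/s
Q = ΔH = -955.07 kJ/s = -955.07 kW
Heat removed = 3438.2 MJ/h

Q_out = 3440 MJ/h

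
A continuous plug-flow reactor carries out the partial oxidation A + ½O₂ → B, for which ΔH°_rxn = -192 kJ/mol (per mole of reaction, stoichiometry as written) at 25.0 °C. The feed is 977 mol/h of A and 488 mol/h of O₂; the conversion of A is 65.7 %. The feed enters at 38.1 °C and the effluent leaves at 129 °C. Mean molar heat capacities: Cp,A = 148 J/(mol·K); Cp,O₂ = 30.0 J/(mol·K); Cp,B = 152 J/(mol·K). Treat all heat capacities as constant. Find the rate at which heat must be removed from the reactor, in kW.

Q_out = 30.4 kW

Extent of reaction ξ = 0.657 × 977 = 641.89 mol/h
Reaction term: ξ·ΔH°_rxn = 641.89 × -192 = -123240 kJ/h
Sensible, feed 38.1→25 °C: -2086 kJ/h
Outlet flows (mol/h): A 335.11, O₂ 167.06, B 641.89
Sensible, products 25→129 °C: 15826 kJ/h
Q = ΔH = -109500 kJ/h = -30.417 kW
Heat removed = 30.417 kW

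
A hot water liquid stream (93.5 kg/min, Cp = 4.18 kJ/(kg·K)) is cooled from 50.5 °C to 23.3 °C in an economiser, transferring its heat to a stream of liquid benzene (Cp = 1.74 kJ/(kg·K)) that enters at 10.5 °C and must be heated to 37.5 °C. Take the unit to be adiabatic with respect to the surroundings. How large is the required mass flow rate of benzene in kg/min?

ṁ_c = 226 kg/min

Heat released by hot stream: Q = 93.5 × 4.18 × (50.5 − 23.3) = 10631 kJ/min
Energy balance on cold side (adiabatic exchanger): Q = ṁ_c·Cp_c·(T_c,out − T_c,in)
ṁ_c = 10631 / [1.74 × (37.5 − 10.5)] = 226.28 kg/min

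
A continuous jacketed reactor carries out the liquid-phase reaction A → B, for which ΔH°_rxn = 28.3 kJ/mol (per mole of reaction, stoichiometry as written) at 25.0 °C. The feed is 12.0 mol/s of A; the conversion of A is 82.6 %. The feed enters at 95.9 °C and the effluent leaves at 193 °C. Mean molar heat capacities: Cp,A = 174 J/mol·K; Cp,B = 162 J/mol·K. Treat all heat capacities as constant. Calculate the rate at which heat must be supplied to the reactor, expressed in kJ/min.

Q_in = 27800 kJ/min

Extent of reaction ξ = 0.826 × 12.0 = 9.912 mol/s
Reaction term: ξ·ΔH°_rxn = 9.912 × 28.3 = 280.51 kJ/s
Sensible, feed 95.9→25 °C: -148.04 kJ/s
Outlet flows (mol/s): A 2.088, B 9.912
Sensible, products 25→193 °C: 330.8 kJ/s
Q = ΔH = 463.27 kJ/s = 463.27 kW
Heat supplied = 27796 kJ/min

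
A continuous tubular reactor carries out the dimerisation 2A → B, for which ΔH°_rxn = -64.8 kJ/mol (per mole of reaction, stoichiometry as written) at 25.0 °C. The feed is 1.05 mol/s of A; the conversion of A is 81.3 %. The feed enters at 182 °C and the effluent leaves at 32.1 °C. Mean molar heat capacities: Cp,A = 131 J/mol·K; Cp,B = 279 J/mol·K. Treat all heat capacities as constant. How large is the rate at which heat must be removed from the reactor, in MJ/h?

Extent of reaction ξ = 0.813 × 1.05 / 2 = 0.42683 mol/s
Reaction term: ξ·ΔH°_rxn = 0.42683 × -64.8 = -27.658 kJ/s
Sensible, feed 182→25 °C: -21.595 kJ/s
Outlet flows (mol/s): A 0.19635, B 0.42683
Sensible, products 25→32.1 °C: 1.0281 kJ/s
Q = ΔH = -48.225 kJ/s = -48.225 kW
Heat removed = 173.61 MJ/h

Q_out = 174 MJ/h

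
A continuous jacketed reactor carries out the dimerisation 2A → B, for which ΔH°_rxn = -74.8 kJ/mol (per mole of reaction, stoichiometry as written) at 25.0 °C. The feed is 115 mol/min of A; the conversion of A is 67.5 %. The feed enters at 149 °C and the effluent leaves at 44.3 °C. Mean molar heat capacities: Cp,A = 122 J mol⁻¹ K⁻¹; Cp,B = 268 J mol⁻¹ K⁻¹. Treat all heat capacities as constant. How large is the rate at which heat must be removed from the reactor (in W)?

Extent of reaction ξ = 0.675 × 115 / 2 = 38.812 mol/min
Reaction term: ξ·ΔH°_rxn = 38.812 × -74.8 = -2903.2 kJ/min
Sensible, feed 149→25 °C: -1739.7 kJ/min
Outlet flows (mol/min): A 37.375, B 38.812
Sensible, products 25→44.3 °C: 288.76 kJ/min
Q = ΔH = -4354.1 kJ/min = -72.569 kW
Heat removed = 72569 W

Q_out = 72600 W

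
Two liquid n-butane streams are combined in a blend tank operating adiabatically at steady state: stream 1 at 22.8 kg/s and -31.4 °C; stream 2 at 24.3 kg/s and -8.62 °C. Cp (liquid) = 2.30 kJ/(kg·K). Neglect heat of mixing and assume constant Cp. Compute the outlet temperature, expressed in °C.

Energy balance with Q = 0: Σ ṁᵢCp,ᵢ(T_out − Tᵢ) = 0
T_out = Σ ṁᵢCp,ᵢTᵢ / Σ ṁᵢCp,ᵢ
      = -2128.4 / 108.33 = -19.647 °C

T_out = -19.6 °C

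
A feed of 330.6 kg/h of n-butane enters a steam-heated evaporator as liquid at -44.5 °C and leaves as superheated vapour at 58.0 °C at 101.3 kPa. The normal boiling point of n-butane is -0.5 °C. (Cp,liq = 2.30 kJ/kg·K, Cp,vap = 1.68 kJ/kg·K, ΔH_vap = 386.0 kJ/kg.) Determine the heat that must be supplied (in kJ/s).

liquid -44.5→-0.5 °C: 101.2 kJ/kg
vaporisation at -0.5 °C: 386 kJ/kg
vapour -0.5→58.0 °C: 98.28 kJ/kg
Δh = 101.2 + 386 + 98.28 = 585.48 kJ/kg
Q = ṁ·Δh = 330.6 kg/h × 585.48 kJ/kg = 193560 kJ/h
|Q| = 53.767 kW

Q = 53.8 kJ/s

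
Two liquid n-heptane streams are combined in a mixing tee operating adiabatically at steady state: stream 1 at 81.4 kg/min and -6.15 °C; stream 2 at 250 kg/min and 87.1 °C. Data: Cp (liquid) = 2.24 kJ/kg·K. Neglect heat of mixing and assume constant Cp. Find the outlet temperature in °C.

No heat crosses the boundary, so H_out = H_in.
T_out = Σ ṁᵢCp,ᵢTᵢ / Σ ṁᵢCp,ᵢ
      = 47655 / 742.34 = 64.196 °C

T_out = 64.2 °C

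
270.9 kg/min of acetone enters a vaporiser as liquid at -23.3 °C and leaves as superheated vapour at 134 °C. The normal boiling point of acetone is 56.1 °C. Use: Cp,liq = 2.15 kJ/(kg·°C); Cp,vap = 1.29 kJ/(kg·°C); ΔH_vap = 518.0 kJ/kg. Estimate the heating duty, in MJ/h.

liquid -23.3→56.1 °C: 170.71 kJ/kg
vaporisation at 56.1 °C: 518 kJ/kg
vapour 56.1→134 °C: 100.49 kJ/kg
Δh = 170.71 + 518 + 100.49 = 789.2 kJ/kg
Q = ṁ·Δh = 270.9 kg/min × 789.2 kJ/kg = 213790 kJ/min
|Q| = 3563.2 kW = 12828 MJ/h

Q = 12800 MJ/h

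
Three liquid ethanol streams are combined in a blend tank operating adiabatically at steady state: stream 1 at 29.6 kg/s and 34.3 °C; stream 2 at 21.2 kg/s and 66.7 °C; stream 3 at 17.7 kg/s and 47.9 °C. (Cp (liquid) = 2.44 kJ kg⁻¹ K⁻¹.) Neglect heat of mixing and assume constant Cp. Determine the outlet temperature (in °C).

Adiabatic, steady state ⇒ Σ ṁᵢCp,ᵢ(T_out − Tᵢ) = 0
T_out = Σ ṁᵢCp,ᵢTᵢ / Σ ṁᵢCp,ᵢ
      = 7996.2 / 167.14 = 47.842 °C

T_out = 47.8 °C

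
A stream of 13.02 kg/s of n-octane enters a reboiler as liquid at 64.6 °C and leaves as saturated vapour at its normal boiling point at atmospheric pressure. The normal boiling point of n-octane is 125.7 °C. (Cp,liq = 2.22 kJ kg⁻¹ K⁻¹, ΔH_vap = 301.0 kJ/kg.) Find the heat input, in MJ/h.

liquid 64.6→125.7 °C: 135.64 kJ/kg
vaporisation at 125.7 °C: 301 kJ/kg
Δh = 135.64 + 301 = 436.64 kJ/kg
Q = ṁ·Δh = 13.02 kg/s × 436.64 kJ/kg = 5685.1 kJ/s
|Q| = 5685.1 kW = 20466 MJ/h

Q = 20500 MJ/h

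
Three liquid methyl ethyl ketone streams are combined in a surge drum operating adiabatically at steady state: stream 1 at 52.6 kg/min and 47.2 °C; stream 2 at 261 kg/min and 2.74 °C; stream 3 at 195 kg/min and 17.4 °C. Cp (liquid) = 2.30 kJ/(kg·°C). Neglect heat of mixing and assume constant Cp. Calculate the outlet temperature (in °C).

T_out = 13.0 °C

No heat crosses the boundary, so H_out = H_in.
T_out = Σ ṁᵢCp,ᵢTᵢ / Σ ṁᵢCp,ᵢ
      = 15159 / 1169.8 = 12.959 °C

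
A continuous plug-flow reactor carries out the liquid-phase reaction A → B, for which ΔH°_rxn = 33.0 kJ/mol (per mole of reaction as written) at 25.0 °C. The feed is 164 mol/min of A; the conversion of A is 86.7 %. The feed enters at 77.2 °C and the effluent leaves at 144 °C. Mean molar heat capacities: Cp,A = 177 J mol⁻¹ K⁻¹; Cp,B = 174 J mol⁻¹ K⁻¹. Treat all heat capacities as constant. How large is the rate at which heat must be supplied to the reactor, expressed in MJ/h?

Q_in = 395 MJ/h

Extent of reaction ξ = 0.867 × 164 = 142.19 mol/min
Reaction term: ξ·ΔH°_rxn = 142.19 × 33.0 = 4692.2 kJ/min
Sensible, feed 77.2→25 °C: -1515.3 kJ/min
Outlet flows (mol/min): A 21.812, B 142.19
Sensible, products 25→144 °C: 3403.6 kJ/min
Q = ΔH = 6580.5 kJ/min = 109.68 kW
Heat supplied = 394.83 MJ/h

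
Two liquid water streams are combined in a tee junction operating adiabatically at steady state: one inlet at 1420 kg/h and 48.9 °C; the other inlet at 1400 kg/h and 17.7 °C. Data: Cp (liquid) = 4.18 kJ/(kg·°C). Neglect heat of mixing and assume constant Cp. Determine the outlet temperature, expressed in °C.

Adiabatic, steady state ⇒ Σ ṁᵢCp,ᵢ(T_out − Tᵢ) = 0
Σ ṁᵢCp,ᵢTᵢ = 1420×4.18×48.9 + 1400×4.18×17.7 = 393830
Σ ṁᵢCp,ᵢ = 1420×4.18 + 1400×4.18 = 11788
T_out = 393830 / 11788 = 33.411 °C

T_out = 33.4 °C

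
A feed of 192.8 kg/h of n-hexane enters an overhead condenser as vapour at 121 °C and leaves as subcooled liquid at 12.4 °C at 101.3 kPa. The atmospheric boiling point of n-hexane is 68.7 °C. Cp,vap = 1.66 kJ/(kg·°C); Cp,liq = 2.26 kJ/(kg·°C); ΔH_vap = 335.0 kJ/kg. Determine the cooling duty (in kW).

Q_c = 29.4 kW

vapour 121→68.7 °C: -86.818 kJ/kg
condensation at 68.7 °C: -335 kJ/kg
liquid 68.7→12.4 °C: -127.24 kJ/kg
Δh = -86.818 + -335 + -127.24 = -549.06 kJ/kg
Q = ṁ·Δh = 192.8 kg/h × -549.06 kJ/kg = -105860 kJ/h
|Q| = 29.405 kW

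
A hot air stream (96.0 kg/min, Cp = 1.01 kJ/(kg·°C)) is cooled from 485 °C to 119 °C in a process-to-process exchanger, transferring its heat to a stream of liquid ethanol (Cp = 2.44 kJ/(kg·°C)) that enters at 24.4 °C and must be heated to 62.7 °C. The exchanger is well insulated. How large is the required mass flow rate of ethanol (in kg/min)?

Heat released by hot stream: Q = 96.0 × 1.01 × (485 − 119) = 35487 kJ/min
Energy balance on cold side (adiabatic exchanger): Q = ṁ_c·Cp_c·(T_c,out − T_c,in)
ṁ_c = 35487 / [2.44 × (62.7 − 24.4)] = 379.74 kg/min

ṁ_c = 380 kg/min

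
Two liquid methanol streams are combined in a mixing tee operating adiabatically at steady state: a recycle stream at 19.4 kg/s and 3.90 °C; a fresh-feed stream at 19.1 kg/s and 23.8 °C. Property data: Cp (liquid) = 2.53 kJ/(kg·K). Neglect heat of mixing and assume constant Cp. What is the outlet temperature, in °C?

T_out = 13.8 °C

No heat crosses the boundary, so H_out = H_in.
Σ ṁᵢCp,ᵢTᵢ = 19.4×2.53×3.90 + 19.1×2.53×23.8 = 1341.5
Σ ṁᵢCp,ᵢ = 19.4×2.53 + 19.1×2.53 = 97.405
T_out = 1341.5 / 97.405 = 13.772 °C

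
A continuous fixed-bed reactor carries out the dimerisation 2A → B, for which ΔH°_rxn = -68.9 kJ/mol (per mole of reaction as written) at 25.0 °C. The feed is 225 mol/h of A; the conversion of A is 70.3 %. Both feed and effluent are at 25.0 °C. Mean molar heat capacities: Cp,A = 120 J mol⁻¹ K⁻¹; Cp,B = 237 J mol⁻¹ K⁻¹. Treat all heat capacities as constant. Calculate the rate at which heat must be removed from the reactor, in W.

Extent of reaction ξ = 0.703 × 225 / 2 = 79.087 mol/h
Reaction term: ξ·ΔH°_rxn = 79.087 × -68.9 = -5449.1 kJ/h
Q = ΔH = -5449.1 kJ/h = -1.5136 kW
Heat removed = 1513.6 W

Q_out = 1510 W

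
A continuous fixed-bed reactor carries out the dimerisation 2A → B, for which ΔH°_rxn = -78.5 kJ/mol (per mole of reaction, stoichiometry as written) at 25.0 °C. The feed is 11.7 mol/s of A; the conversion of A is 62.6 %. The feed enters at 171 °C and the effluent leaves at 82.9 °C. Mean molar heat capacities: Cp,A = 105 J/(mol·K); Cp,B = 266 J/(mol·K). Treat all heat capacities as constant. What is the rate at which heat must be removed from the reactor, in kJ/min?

Extent of reaction ξ = 0.626 × 11.7 / 2 = 3.6621 mol/s
Reaction term: ξ·ΔH°_rxn = 3.6621 × -78.5 = -287.47 kJ/s
Sensible, feed 171→25 °C: -179.36 kJ/s
Outlet flows (mol/s): A 4.3758, B 3.6621
Sensible, products 25→82.9 °C: 83.004 kJ/s
Q = ΔH = -383.83 kJ/s = -383.83 kW
Heat removed = 23030 kJ/min

Q_out = 23000 kJ/min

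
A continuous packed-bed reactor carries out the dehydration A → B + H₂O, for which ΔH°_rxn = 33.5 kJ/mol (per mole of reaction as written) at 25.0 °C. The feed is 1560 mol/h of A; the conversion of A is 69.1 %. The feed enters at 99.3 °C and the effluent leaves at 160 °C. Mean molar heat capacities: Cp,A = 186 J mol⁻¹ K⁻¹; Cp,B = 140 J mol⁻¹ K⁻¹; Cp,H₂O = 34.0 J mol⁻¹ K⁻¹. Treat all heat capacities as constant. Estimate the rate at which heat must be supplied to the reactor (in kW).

Extent of reaction ξ = 0.691 × 1560 = 1078 mol/h
Reaction term: ξ·ΔH°_rxn = 1078 × 33.5 = 36112 kJ/h
Sensible, feed 99.3→25 °C: -21559 kJ/h
Outlet flows (mol/h): A 482.04, B 1078, H₂O 1078
Sensible, products 25→160 °C: 37425 kJ/h
Q = ΔH = 51978 kJ/h = 14.438 kW
Heat supplied = 14.438 kW

Q_in = 14.4 kW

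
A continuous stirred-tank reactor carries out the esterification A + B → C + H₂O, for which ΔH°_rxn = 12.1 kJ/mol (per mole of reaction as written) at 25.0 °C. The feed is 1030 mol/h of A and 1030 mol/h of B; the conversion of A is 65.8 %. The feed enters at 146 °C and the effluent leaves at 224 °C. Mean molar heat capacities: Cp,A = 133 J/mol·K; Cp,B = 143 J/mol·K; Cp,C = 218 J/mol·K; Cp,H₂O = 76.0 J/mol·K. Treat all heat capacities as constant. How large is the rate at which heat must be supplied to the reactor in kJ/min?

Extent of reaction ξ = 0.658 × 1030 = 677.74 mol/h
Reaction term: ξ·ΔH°_rxn = 677.74 × 12.1 = 8200.7 kJ/h
Sensible, feed 146→25 °C: -34398 kJ/h
Outlet flows (mol/h): A 352.26, B 352.26, C 677.74, H₂O 677.74
Sensible, products 25→224 °C: 58999 kJ/h
Q = ΔH = 32802 kJ/h = 9.1117 kW
Heat supplied = 546.7 kJ/min

Q_in = 547 kJ/min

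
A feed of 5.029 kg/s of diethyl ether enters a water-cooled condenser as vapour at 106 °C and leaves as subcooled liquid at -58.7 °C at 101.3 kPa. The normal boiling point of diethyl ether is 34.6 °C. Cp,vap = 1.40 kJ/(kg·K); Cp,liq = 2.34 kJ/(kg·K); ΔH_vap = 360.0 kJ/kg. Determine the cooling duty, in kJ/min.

vapour 106→34.6 °C: -99.96 kJ/kg
condensation at 34.6 °C: -360 kJ/kg
liquid 34.6→-58.7 °C: -218.32 kJ/kg
Δh = -99.96 + -360 + -218.32 = -678.28 kJ/kg
Q = ṁ·Δh = 5.029 kg/s × -678.28 kJ/kg = -3411.1 kJ/s
|Q| = 3411.1 kW = 204660 kJ/min

Q_c = 205000 kJ/min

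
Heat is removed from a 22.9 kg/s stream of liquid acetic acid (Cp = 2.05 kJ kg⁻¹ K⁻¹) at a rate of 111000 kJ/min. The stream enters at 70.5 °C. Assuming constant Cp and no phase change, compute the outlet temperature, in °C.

T_out = 31.1 °C

Q = 111000 kJ/min = 1850 kJ/s
ΔT = Q/(ṁ·Cp) = 1850/(22.9×2.05) = 39.408 K
T_out = 70.5 − 39.408 = 31.092 °C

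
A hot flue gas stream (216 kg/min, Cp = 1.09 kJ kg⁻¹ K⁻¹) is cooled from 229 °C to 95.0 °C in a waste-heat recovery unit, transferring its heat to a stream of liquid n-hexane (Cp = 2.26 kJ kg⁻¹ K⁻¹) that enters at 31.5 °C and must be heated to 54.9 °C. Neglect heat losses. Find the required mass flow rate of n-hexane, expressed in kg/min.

ṁ_c = 597 kg/min

Heat released by hot stream: Q = 216 × 1.09 × (229 − 95.0) = 31549 kJ/min
Energy balance on cold side (adiabatic exchanger): Q = ṁ_c·Cp_c·(T_c,out − T_c,in)
ṁ_c = 31549 / [2.26 × (54.9 − 31.5)] = 596.57 kg/min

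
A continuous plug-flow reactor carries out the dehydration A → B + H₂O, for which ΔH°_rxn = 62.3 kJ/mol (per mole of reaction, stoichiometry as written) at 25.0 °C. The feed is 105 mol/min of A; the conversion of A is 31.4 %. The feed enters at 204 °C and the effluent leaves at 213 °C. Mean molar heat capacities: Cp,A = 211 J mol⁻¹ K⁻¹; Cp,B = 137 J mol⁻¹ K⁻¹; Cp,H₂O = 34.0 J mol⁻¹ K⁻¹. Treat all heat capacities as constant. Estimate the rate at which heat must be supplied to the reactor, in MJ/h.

Extent of reaction ξ = 0.314 × 105 = 32.97 mol/min
Reaction term: ξ·ΔH°_rxn = 32.97 × 62.3 = 2054 kJ/min
Sensible, feed 204→25 °C: -3965.7 kJ/min
Outlet flows (mol/min): A 72.03, B 32.97, H₂O 32.97
Sensible, products 25→213 °C: 3917.2 kJ/min
Q = ΔH = 2005.5 kJ/min = 33.425 kW
Heat supplied = 120.33 MJ/h

Q_in = 120 MJ/h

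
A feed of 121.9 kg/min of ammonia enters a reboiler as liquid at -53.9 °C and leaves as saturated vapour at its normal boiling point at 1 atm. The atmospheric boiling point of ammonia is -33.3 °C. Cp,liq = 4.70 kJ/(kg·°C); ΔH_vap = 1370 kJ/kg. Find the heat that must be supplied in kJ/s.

Q = 2980 kJ/s

liquid -53.9→-33.3 °C: 96.82 kJ/kg
vaporisation at -33.3 °C: 1370 kJ/kg
Δh = 96.82 + 1370 = 1466.8 kJ/kg
Q = ṁ·Δh = 121.9 kg/min × 1466.8 kJ/kg = 178810 kJ/min
|Q| = 2980.1 kW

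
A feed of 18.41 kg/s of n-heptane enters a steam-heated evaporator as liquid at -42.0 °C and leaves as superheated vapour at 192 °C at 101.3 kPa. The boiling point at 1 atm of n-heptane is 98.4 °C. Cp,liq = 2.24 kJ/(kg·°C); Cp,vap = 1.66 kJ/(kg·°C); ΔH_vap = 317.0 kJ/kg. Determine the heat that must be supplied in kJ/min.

Q = 869000 kJ/min

liquid -42.0→98.4 °C: 314.5 kJ/kg
vaporisation at 98.4 °C: 317 kJ/kg
vapour 98.4→192 °C: 155.38 kJ/kg
Δh = 314.5 + 317 + 155.38 = 786.87 kJ/kg
Q = ṁ·Δh = 18.41 kg/s × 786.87 kJ/kg = 14486 kJ/s
|Q| = 14486 kW = 869180 kJ/min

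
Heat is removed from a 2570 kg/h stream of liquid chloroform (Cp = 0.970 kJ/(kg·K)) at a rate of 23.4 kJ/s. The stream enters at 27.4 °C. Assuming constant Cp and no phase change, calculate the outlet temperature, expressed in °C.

Q = 23.4 kJ/s = 84240 kJ/h
ΔT = Q/(ṁ·Cp) = 84240/(2570×0.970) = 33.792 K
T_out = 27.4 − 33.792 = -6.392 °C

T_out = -6.39 °C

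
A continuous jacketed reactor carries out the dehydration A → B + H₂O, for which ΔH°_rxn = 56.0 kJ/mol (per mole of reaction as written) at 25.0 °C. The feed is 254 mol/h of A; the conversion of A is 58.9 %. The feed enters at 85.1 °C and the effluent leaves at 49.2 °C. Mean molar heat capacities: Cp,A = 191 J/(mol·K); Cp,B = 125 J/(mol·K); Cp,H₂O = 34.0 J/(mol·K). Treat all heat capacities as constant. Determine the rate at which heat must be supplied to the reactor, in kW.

Q_in = 1.81 kW

Extent of reaction ξ = 0.589 × 254 = 149.61 mol/h
Reaction term: ξ·ΔH°_rxn = 149.61 × 56.0 = 8377.9 kJ/h
Sensible, feed 85.1→25 °C: -2915.7 kJ/h
Outlet flows (mol/h): A 104.39, B 149.61, H₂O 149.61
Sensible, products 25→49.2 °C: 1058.2 kJ/h
Q = ΔH = 6520.4 kJ/h = 1.8112 kW
Heat supplied = 1.8112 kW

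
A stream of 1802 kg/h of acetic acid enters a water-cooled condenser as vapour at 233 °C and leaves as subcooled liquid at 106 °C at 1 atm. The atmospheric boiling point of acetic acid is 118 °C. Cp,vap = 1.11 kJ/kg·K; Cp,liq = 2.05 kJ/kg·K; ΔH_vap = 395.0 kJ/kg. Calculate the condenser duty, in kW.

vapour 233→118 °C: -127.65 kJ/kg
condensation at 118 °C: -395 kJ/kg
liquid 118→106 °C: -24.6 kJ/kg
Δh = -127.65 + -395 + -24.6 = -547.25 kJ/kg
Q = ṁ·Δh = 1802 kg/h × -547.25 kJ/kg = -986140 kJ/h
|Q| = 273.93 kW

Q_c = 274 kW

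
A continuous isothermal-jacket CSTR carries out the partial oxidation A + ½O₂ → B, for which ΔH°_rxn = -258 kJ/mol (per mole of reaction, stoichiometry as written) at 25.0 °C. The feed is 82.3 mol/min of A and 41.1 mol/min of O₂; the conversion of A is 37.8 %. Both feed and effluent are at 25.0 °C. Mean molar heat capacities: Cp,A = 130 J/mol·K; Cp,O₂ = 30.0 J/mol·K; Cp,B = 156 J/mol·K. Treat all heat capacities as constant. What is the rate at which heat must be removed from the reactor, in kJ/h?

Q_out = 482000 kJ/h

Extent of reaction ξ = 0.378 × 82.3 = 31.109 mol/min
Reaction term: ξ·ΔH°_rxn = 31.109 × -258 = -8026.2 kJ/min
Q = ΔH = -8026.2 kJ/min = -133.77 kW
Heat removed = 481570 kJ/h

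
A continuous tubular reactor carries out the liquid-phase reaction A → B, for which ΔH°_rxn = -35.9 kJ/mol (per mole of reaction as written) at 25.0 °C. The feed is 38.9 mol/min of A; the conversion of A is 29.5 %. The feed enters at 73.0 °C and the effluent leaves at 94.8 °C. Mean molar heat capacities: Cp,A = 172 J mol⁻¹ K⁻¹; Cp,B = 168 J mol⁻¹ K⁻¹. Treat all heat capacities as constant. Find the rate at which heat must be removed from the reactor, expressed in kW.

Extent of reaction ξ = 0.295 × 38.9 = 11.475 mol/min
Reaction term: ξ·ΔH°_rxn = 11.475 × -35.9 = -411.97 kJ/min
Sensible, feed 73.0→25 °C: -321.16 kJ/min
Outlet flows (mol/min): A 27.425, B 11.475
Sensible, products 25→94.8 °C: 463.81 kJ/min
Q = ΔH = -269.31 kJ/min = -4.4886 kW
Heat removed = 4.4886 kW

Q_out = 4.49 kW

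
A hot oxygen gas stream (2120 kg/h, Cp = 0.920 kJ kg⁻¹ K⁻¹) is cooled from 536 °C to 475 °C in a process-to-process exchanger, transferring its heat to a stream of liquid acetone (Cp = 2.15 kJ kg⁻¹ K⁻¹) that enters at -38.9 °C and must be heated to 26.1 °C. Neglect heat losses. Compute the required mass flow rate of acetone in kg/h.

ṁ_c = 851 kg/h

Heat released by hot stream: Q = 2120 × 0.920 × (536 − 475) = 118970 kJ/h
Energy balance on cold side (adiabatic exchanger): Q = ṁ_c·Cp_c·(T_c,out − T_c,in)
ṁ_c = 118970 / [2.15 × (26.1 − -38.9)] = 851.34 kg/h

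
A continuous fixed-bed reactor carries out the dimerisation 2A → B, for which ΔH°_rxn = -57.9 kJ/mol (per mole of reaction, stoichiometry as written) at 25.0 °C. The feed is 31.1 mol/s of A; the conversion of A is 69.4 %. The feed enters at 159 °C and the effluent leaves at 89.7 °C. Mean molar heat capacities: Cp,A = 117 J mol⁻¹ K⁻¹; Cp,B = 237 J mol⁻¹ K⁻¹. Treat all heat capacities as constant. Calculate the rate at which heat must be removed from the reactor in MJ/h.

Extent of reaction ξ = 0.694 × 31.1 / 2 = 10.792 mol/s
Reaction term: ξ·ΔH°_rxn = 10.792 × -57.9 = -624.84 kJ/s
Sensible, feed 159→25 °C: -487.59 kJ/s
Outlet flows (mol/s): A 9.5166, B 10.792
Sensible, products 25→89.7 °C: 237.52 kJ/s
Q = ΔH = -874.91 kJ/s = -874.91 kW
Heat removed = 3149.7 MJ/h

Q_out = 3150 MJ/h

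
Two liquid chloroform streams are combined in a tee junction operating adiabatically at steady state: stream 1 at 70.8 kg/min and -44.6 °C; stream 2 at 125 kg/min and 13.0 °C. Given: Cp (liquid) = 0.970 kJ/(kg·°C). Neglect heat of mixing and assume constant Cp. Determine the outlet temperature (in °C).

No heat crosses the boundary, so H_out = H_in.
T_out = Σ ṁᵢCp,ᵢTᵢ / Σ ṁᵢCp,ᵢ
      = -1486.7 / 189.93 = -7.8278 °C

T_out = -7.83 °C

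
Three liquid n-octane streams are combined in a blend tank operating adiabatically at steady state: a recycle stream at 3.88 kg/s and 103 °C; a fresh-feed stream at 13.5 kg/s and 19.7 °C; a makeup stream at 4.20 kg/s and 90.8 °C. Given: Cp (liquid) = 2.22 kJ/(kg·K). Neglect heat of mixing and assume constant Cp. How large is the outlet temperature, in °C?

Adiabatic, steady state ⇒ Σ ṁᵢCp,ᵢ(T_out − Tᵢ) = 0
T_out = Σ ṁᵢCp,ᵢTᵢ / Σ ṁᵢCp,ᵢ
      = 2324.2 / 47.908 = 48.515 °C

T_out = 48.5 °C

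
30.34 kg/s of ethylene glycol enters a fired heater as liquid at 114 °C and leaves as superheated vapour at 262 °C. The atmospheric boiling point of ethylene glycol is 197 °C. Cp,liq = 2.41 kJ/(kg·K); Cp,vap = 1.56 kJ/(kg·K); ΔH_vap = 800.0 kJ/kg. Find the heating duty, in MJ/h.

liquid 114→197 °C: 200.03 kJ/kg
vaporisation at 197 °C: 800 kJ/kg
vapour 197→262 °C: 101.4 kJ/kg
Δh = 200.03 + 800 + 101.4 = 1101.4 kJ/kg
Q = ṁ·Δh = 30.34 kg/s × 1101.4 kJ/kg = 33417 kJ/s
|Q| = 33417 kW = 120300 MJ/h

Q = 120000 MJ/h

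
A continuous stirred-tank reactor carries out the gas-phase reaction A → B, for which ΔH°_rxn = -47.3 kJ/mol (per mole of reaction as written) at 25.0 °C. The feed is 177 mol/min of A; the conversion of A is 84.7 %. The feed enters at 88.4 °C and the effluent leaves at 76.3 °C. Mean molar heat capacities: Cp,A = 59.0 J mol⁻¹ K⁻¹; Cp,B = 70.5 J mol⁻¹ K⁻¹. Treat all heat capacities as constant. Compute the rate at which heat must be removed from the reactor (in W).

Extent of reaction ξ = 0.847 × 177 = 149.92 mol/min
Reaction term: ξ·ΔH°_rxn = 149.92 × -47.3 = -7091.2 kJ/min
Sensible, feed 88.4→25 °C: -662.09 kJ/min
Outlet flows (mol/min): A 27.081, B 149.92
Sensible, products 25→76.3 °C: 624.17 kJ/min
Q = ΔH = -7129.1 kJ/min = -118.82 kW
Heat removed = 118820 W

Q_out = 119000 W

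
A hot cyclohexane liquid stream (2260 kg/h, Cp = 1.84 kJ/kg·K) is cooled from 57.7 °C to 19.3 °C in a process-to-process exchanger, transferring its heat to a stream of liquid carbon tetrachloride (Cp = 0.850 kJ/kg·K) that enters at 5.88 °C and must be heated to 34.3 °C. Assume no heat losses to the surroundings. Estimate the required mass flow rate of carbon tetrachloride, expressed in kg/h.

ṁ_c = 6610 kg/h

Heat released by hot stream: Q = 2260 × 1.84 × (57.7 − 19.3) = 159680 kJ/h
Energy balance on cold side (adiabatic exchanger): Q = ṁ_c·Cp_c·(T_c,out − T_c,in)
ṁ_c = 159680 / [0.850 × (34.3 − 5.88)] = 6610.2 kg/h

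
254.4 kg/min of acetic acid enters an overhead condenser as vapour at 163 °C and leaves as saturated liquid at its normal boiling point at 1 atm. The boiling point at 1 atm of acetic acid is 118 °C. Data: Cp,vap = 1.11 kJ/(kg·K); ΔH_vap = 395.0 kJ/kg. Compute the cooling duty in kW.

vapour 163→118 °C: -49.95 kJ/kg
condensation at 118 °C: -395 kJ/kg
Δh = -49.95 + -395 = -444.95 kJ/kg
Q = ṁ·Δh = 254.4 kg/min × -444.95 kJ/kg = -113200 kJ/min
|Q| = 1886.6 kW

Q_c = 1890 kW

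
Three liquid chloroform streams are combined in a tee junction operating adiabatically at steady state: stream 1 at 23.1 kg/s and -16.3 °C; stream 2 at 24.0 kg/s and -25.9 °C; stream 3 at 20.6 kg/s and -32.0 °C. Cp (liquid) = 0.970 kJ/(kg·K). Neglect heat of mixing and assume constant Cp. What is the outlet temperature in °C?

No heat crosses the boundary, so H_out = H_in.
Σ ṁᵢCp,ᵢTᵢ = 23.1×0.970×-16.3 + 24.0×0.970×-25.9 + 20.6×0.970×-32.0 = -1607.6
Σ ṁᵢCp,ᵢ = 23.1×0.970 + 24.0×0.970 + 20.6×0.970 = 65.669
T_out = -1607.6 / 65.669 = -24.481 °C

T_out = -24.5 °C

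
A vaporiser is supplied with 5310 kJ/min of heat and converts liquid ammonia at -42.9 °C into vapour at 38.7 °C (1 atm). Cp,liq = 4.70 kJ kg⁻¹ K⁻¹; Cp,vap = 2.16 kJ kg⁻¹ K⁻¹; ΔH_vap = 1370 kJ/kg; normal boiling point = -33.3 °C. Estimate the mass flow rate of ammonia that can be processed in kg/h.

Δh = 4.70×(-33.3−-42.9) + 1370 + 2.16×(38.7−-33.3) = 1570.6 kJ/kg
Q = 5310 kJ/min = 88.5 kJ/s = 318600 kJ/h
ṁ = Q/Δh = 318600 / 1570.6 = 202.85 kg/h

ṁ = 203 kg/h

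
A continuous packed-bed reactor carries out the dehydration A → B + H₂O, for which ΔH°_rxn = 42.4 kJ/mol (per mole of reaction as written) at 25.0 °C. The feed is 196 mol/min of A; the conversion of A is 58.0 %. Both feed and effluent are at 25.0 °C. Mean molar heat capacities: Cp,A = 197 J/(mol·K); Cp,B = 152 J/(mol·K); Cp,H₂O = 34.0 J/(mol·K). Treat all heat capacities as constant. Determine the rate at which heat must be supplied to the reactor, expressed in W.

Extent of reaction ξ = 0.580 × 196 = 113.68 mol/min
Reaction term: ξ·ΔH°_rxn = 113.68 × 42.4 = 4820 kJ/min
Q = ΔH = 4820 kJ/min = 80.334 kW
Heat supplied = 80334 W

Q_in = 80300 W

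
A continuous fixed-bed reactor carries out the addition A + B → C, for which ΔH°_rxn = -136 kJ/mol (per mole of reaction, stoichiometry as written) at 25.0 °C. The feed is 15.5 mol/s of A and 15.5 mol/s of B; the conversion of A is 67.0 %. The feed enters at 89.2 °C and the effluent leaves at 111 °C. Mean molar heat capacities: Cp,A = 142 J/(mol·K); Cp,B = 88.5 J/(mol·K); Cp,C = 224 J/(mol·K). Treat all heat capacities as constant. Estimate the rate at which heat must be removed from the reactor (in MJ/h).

Extent of reaction ξ = 0.670 × 15.5 = 10.385 mol/s
Reaction term: ξ·ΔH°_rxn = 10.385 × -136 = -1412.4 kJ/s
Sensible, feed 89.2→25 °C: -229.37 kJ/s
Outlet flows (mol/s): A 5.115, B 5.115, C 10.385
Sensible, products 25→111 °C: 301.45 kJ/s
Q = ΔH = -1340.3 kJ/s = -1340.3 kW
Heat removed = 4825 MJ/h

Q_out = 4830 MJ/h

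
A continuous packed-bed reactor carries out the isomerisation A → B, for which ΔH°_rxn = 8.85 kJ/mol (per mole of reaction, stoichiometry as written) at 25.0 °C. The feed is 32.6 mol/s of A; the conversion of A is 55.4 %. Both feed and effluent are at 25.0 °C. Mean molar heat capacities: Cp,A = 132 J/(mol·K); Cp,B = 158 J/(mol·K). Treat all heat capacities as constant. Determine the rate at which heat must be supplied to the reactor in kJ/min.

Extent of reaction ξ = 0.554 × 32.6 = 18.06 mol/s
Reaction term: ξ·ΔH°_rxn = 18.06 × 8.85 = 159.83 kJ/s
Q = ΔH = 159.83 kJ/s = 159.83 kW
Heat supplied = 9590.1 kJ/min

Q_in = 9590 kJ/min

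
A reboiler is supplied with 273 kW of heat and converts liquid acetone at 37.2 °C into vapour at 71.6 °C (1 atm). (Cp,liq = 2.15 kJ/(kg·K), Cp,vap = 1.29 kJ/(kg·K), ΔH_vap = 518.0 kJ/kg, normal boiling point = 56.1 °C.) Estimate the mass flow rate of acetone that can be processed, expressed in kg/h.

ṁ = 1700 kg/h

Δh = 2.15×(56.1−37.2) + 518.0 + 1.29×(71.6−56.1) = 578.63 kJ/kg
Q = 273 kW = 273 kJ/s = 982800 kJ/h
ṁ = Q/Δh = 982800 / 578.63 = 1698.5 kg/h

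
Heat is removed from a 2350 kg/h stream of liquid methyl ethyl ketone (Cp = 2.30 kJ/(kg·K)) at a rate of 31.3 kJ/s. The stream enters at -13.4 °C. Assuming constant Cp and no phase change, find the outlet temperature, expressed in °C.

T_out = -34.2 °C

Q = 31.3 kJ/s = 112680 kJ/h
ΔT = Q/(ṁ·Cp) = 112680/(2350×2.30) = 20.847 K
T_out = -13.4 − 20.847 = -34.247 °C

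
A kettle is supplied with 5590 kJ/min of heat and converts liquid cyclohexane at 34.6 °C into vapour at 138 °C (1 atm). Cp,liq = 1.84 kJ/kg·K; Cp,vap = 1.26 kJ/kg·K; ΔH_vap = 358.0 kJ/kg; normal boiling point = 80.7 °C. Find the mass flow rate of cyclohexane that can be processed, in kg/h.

ṁ = 651 kg/h

Δh = 1.84×(80.7−34.6) + 358.0 + 1.26×(138−80.7) = 515.02 kJ/kg
Q = 5590 kJ/min = 93.167 kJ/s = 335400 kJ/h
ṁ = Q/Δh = 335400 / 515.02 = 651.23 kg/h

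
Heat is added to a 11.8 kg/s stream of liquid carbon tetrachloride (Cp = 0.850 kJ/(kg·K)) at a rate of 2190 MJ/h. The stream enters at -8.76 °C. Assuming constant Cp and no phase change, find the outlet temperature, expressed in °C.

Q = 2190 MJ/h = 608.33 kJ/s
ΔT = Q/(ṁ·Cp) = 608.33/(11.8×0.850) = 60.651 K
T_out = -8.76 + 60.651 = 51.891 °C

T_out = 51.9 °C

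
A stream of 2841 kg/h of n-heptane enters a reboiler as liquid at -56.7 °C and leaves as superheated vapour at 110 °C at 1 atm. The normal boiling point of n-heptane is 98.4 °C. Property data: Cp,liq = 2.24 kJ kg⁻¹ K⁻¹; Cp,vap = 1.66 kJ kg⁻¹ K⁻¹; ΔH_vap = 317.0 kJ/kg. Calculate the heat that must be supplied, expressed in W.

Q = 540000 W

liquid -56.7→98.4 °C: 347.42 kJ/kg
vaporisation at 98.4 °C: 317 kJ/kg
vapour 98.4→110 °C: 19.256 kJ/kg
Δh = 347.42 + 317 + 19.256 = 683.68 kJ/kg
Q = ṁ·Δh = 2841 kg/h × 683.68 kJ/kg = 1.9423e+06 kJ/h
|Q| = 539.54 kW = 539540 W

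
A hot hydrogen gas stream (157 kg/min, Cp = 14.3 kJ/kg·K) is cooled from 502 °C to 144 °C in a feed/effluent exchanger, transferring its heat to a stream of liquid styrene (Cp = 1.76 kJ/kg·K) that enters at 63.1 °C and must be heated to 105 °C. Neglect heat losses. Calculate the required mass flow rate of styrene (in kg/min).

ṁ_c = 10900 kg/min

Heat released by hot stream: Q = 157 × 14.3 × (502 − 144) = 803750 kJ/min
Energy balance on cold side (adiabatic exchanger): Q = ṁ_c·Cp_c·(T_c,out − T_c,in)
ṁ_c = 803750 / [1.76 × (105 − 63.1)] = 10899 kg/min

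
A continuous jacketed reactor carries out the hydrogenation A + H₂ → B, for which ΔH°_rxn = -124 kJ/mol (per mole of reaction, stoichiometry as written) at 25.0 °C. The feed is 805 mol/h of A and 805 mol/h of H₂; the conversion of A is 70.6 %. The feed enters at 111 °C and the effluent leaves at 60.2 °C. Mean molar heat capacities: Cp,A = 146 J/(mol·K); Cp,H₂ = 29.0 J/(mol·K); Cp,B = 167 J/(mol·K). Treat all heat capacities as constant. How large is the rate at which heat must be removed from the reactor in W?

Q_out = 21600 W

Extent of reaction ξ = 0.706 × 805 = 568.33 mol/h
Reaction term: ξ·ΔH°_rxn = 568.33 × -124 = -70473 kJ/h
Sensible, feed 111→25 °C: -12115 kJ/h
Outlet flows (mol/h): A 236.67, H₂ 236.67, B 568.33
Sensible, products 25→60.2 °C: 4798.8 kJ/h
Q = ΔH = -77789 kJ/h = -21.608 kW
Heat removed = 21608 W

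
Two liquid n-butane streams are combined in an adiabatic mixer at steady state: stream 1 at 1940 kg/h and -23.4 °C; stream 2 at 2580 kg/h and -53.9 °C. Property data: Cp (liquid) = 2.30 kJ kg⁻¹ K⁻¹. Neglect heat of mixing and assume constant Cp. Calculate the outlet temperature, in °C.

T_out = -40.8 °C

No heat crosses the boundary, so H_out = H_in.
Σ ṁᵢCp,ᵢTᵢ = 1940×2.30×-23.4 + 2580×2.30×-53.9 = -424250
Σ ṁᵢCp,ᵢ = 1940×2.30 + 2580×2.30 = 10396
T_out = -424250 / 10396 = -40.809 °C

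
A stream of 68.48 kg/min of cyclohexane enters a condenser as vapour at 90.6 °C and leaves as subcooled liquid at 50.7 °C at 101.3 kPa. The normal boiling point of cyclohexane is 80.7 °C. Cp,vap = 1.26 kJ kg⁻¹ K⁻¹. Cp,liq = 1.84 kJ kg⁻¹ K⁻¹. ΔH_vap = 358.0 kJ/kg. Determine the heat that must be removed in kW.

Q_c = 486 kW

vapour 90.6→80.7 °C: -12.474 kJ/kg
condensation at 80.7 °C: -358 kJ/kg
liquid 80.7→50.7 °C: -55.2 kJ/kg
Δh = -12.474 + -358 + -55.2 = -425.67 kJ/kg
Q = ṁ·Δh = 68.48 kg/min × -425.67 kJ/kg = -29150 kJ/min
|Q| = 485.84 kW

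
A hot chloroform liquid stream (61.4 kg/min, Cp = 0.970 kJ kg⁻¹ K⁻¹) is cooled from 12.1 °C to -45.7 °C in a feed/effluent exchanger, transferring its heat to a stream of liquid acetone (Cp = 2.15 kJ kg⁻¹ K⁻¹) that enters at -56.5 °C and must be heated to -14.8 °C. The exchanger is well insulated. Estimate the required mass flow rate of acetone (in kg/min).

ṁ_c = 38.4 kg/min

Heat released by hot stream: Q = 61.4 × 0.970 × (12.1 − -45.7) = 3442.5 kJ/min
Energy balance on cold side (adiabatic exchanger): Q = ṁ_c·Cp_c·(T_c,out − T_c,in)
ṁ_c = 3442.5 / [2.15 × (-14.8 − -56.5)] = 38.397 kg/min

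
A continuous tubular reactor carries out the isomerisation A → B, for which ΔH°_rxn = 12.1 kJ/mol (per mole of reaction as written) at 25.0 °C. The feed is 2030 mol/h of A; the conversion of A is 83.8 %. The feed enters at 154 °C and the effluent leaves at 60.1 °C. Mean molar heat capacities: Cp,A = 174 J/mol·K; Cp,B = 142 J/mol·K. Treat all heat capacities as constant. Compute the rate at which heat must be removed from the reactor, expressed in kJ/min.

Extent of reaction ξ = 0.838 × 2030 = 1701.1 mol/h
Reaction term: ξ·ΔH°_rxn = 1701.1 × 12.1 = 20584 kJ/h
Sensible, feed 154→25 °C: -45565 kJ/h
Outlet flows (mol/h): A 328.86, B 1701.1
Sensible, products 25→60.1 °C: 10487 kJ/h
Q = ΔH = -14494 kJ/h = -4.0262 kW
Heat removed = 241.57 kJ/min

Q_out = 242 kJ/min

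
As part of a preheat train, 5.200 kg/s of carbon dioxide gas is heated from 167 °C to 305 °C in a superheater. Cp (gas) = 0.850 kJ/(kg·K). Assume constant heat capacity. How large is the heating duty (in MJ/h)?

Q = ṁ·Cp·ΔT = 5.200 × 0.850 × (305 − 167) = 609.96 kJ/s
Heating duty = 2195.9 MJ/h

Q = 2200 MJ/h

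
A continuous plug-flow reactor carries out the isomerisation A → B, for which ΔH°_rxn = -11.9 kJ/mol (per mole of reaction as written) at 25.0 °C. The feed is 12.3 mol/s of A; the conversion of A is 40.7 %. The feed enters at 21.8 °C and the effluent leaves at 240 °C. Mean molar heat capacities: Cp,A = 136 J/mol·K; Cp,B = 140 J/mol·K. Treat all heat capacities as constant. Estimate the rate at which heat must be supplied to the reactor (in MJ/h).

Extent of reaction ξ = 0.407 × 12.3 = 5.0061 mol/s
Reaction term: ξ·ΔH°_rxn = 5.0061 × -11.9 = -59.573 kJ/s
Sensible, feed 21.8→25 °C: 5.353 kJ/s
Outlet flows (mol/s): A 7.2939, B 5.0061
Sensible, products 25→240 °C: 363.96 kJ/s
Q = ΔH = 309.74 kJ/s = 309.74 kW
Heat supplied = 1115.1 MJ/h

Q_in = 1120 MJ/h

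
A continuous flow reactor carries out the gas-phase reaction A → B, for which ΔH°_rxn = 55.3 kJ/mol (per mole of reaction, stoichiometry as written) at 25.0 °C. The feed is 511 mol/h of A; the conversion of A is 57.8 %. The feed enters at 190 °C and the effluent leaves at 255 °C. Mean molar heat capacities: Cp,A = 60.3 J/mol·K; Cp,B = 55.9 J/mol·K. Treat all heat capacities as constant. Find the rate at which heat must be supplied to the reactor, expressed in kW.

Extent of reaction ξ = 0.578 × 511 = 295.36 mol/h
Reaction term: ξ·ΔH°_rxn = 295.36 × 55.3 = 16333 kJ/h
Sensible, feed 190→25 °C: -5084.2 kJ/h
Outlet flows (mol/h): A 215.64, B 295.36
Sensible, products 25→255 °C: 6788.2 kJ/h
Q = ΔH = 18037 kJ/h = 5.0103 kW
Heat supplied = 5.0103 kW

Q_in = 5.01 kW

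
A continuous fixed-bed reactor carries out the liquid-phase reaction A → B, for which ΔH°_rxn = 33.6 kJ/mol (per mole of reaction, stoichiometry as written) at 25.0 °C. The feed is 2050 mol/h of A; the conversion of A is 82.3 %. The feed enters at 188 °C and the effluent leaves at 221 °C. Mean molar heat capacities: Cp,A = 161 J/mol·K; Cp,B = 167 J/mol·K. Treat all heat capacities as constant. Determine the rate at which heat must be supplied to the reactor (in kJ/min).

Extent of reaction ξ = 0.823 × 2050 = 1687.1 mol/h
Reaction term: ξ·ΔH°_rxn = 1687.1 × 33.6 = 56688 kJ/h
Sensible, feed 188→25 °C: -53798 kJ/h
Outlet flows (mol/h): A 362.85, B 1687.1
Sensible, products 25→221 °C: 66674 kJ/h
Q = ΔH = 69564 kJ/h = 19.323 kW
Heat supplied = 1159.4 kJ/min

Q_in = 1160 kJ/min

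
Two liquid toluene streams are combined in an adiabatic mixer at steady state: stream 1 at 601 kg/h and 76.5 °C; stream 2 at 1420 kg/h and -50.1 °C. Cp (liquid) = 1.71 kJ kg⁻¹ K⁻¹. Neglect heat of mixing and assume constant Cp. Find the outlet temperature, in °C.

T_out = -12.5 °C

No heat crosses the boundary, so H_out = H_in.
T_out = Σ ṁᵢCp,ᵢTᵢ / Σ ṁᵢCp,ᵢ
      = -43033 / 3455.9 = -12.452 °C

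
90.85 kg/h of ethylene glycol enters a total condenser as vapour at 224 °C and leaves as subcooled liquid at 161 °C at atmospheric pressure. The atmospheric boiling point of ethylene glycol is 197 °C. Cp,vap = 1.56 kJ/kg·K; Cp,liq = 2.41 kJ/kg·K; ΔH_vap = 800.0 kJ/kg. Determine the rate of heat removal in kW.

Q_c = 23.4 kW

vapour 224→197 °C: -42.12 kJ/kg
condensation at 197 °C: -800 kJ/kg
liquid 197→161 °C: -86.76 kJ/kg
Δh = -42.12 + -800 + -86.76 = -928.88 kJ/kg
Q = ṁ·Δh = 90.85 kg/h × -928.88 kJ/kg = -84389 kJ/h
|Q| = 23.441 kW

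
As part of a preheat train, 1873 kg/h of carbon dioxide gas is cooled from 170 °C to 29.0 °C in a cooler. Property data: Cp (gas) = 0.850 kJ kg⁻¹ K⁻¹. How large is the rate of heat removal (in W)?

Q_c = 62400 W

Q = ṁ·Cp·ΔT = 1873 × 0.850 × (29.0 − 170) = -224480 kJ/h
Converting: 224480 / 3600 s = 62.355 kW
Cooling duty = 62355 W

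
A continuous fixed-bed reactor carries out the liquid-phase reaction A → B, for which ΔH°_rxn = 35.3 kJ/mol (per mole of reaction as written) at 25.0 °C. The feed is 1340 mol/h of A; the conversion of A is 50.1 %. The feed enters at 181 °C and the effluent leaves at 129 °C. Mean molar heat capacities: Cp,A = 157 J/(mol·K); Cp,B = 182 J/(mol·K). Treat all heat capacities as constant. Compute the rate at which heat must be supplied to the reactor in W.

Q_in = 4030 W

Extent of reaction ξ = 0.501 × 1340 = 671.34 mol/h
Reaction term: ξ·ΔH°_rxn = 671.34 × 35.3 = 23698 kJ/h
Sensible, feed 181→25 °C: -32819 kJ/h
Outlet flows (mol/h): A 668.66, B 671.34
Sensible, products 25→129 °C: 23625 kJ/h
Q = ΔH = 14504 kJ/h = 4.0289 kW
Heat supplied = 4028.9 W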